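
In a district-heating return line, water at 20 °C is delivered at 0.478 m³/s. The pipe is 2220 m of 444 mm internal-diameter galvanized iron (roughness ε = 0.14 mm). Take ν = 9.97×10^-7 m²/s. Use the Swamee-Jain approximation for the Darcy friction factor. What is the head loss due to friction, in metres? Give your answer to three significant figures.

h_f ≈ 38.1 m

V = 4Q/(πD²) = 4·0.478/(π·0.444²) = 3.087 m/s
Re = VD/ν = 3.087·0.444/9.97×10^-7 = 1.37×10^6 → turbulent
ε/D = 0.14/444 = 3.15×10^-4
Swamee-Jain: f = 0.01571
h_f = f(L/D)V²/(2g) = 0.01571·(2220/0.444)·3.087²/(2·9.81) = 38.15 m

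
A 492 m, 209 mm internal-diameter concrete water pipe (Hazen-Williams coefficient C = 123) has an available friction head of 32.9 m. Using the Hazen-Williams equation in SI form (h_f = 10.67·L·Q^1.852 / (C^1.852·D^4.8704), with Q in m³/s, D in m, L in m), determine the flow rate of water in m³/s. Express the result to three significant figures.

Q ≈ 0.130 m³/s

Rearranging: Q = [h_f·C^1.852·D^4.8704 / (10.67·L)]^(1/1.852)
Q = [32.9·123^1.852·0.209^4.8704 / (10.67·492)]^0.540 = 0.1296 m³/s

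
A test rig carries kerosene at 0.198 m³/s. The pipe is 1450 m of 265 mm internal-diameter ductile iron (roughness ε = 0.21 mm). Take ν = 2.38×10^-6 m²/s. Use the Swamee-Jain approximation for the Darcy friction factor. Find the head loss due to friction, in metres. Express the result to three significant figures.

V = 4Q/(πD²) = 4·0.198/(π·0.265²) = 3.590 m/s
Re = VD/ν = 3.590·0.265/2.38×10^-6 = 4.00×10^5 → turbulent
ε/D = 0.21/265 = 7.92×10^-4
Swamee-Jain: f = 0.01957
h_f = f(L/D)V²/(2g) = 0.01957·(1450/0.265)·3.590²/(2·9.81) = 70.32 m

h_f ≈ 70.3 m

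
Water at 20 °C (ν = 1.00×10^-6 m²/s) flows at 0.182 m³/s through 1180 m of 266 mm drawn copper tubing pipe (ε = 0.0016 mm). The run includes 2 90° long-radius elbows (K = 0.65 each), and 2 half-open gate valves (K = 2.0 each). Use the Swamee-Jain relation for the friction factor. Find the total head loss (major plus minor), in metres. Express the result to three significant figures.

V = 4Q/(πD²) = 3.275 m/s; V²/2g = 0.5467 m
Re = 8.71×10^5, ε/D = 6.02×10^-6 → f = 0.01202 (Swamee-Jain)
Major: h_f = f(L/D)·V²/2g = 0.01202·4436·0.5467 = 29.15 m
Minor: ΣK = 5.30; h_m = ΣK·V²/2g = 2.897 m
Total H_L = 29.15 + 2.897 = 32.05 m

H_L ≈ 32.0 m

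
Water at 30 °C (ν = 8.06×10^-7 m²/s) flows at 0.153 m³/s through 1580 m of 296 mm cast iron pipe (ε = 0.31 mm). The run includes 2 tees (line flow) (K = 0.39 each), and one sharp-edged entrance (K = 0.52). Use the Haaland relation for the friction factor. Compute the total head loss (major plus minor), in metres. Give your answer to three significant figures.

H_L ≈ 27.5 m

V = 4Q/(πD²) = 2.223 m/s; V²/2g = 0.2520 m
Re = 8.17×10^5, ε/D = 0.00105 → f = 0.02021 (Haaland)
Major: h_f = f(L/D)·V²/2g = 0.02021·5338·0.2520 = 27.18 m
Minor: ΣK = 1.30; h_m = ΣK·V²/2g = 0.3276 m
Total H_L = 27.18 + 0.3276 = 27.51 m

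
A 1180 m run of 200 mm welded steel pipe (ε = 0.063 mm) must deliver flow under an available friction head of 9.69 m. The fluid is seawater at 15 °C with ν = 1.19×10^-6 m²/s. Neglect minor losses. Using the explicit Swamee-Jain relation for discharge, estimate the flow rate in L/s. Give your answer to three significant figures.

Q ≈ 42.6 L/s

Swamee-Jain (Type II): Q = -0.965·√(gD⁵h_f/L)·ln[ε/(3.7D) + √(3.17ν²L/(gD³h_f))]
√(gD⁵h_f/L) = √(9.81·0.200⁵·9.69/1180) = 0.005077
ε/(3.7D) = 8.51×10^-5; √(3.17ν²L/(gD³h_f)) = 8.35×10^-5
Q = -0.965·0.005077·ln(1.686×10^-4) = 0.04257 m³/s
Check: V = 1.35 m/s, Re = 2.28×10^5, f = 0.01763, h_f = 9.74 m ≈ 9.69 m ✓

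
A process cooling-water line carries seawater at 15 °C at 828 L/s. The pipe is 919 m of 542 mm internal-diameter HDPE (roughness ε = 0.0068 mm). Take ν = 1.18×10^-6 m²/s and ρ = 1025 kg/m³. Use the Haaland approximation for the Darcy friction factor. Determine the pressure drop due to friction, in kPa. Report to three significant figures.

V = 4Q/(πD²) = 4·0.828/(π·0.542²) = 3.589 m/s
Re = VD/ν = 3.589·0.542/1.18×10^-6 = 1.65×10^6 → turbulent
ε/D = 0.0068/542 = 1.25×10^-5
Haaland: f = 0.01100
h_f = f(L/D)V²/(2g) = 0.01100·(919/0.542)·3.589²/(2·9.81) = 12.24 m
Δp = ρg·h_f = 1025·9.81·12.24 = 123.1 kPa

Δp ≈ 123 kPa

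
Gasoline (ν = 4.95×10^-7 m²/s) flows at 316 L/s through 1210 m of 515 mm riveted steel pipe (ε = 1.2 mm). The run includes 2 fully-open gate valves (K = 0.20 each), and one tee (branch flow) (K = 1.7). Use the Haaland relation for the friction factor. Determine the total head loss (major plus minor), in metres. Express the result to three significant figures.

H_L ≈ 7.01 m

V = 4Q/(πD²) = 1.517 m/s; V²/2g = 0.1173 m
Re = 1.58×10^6, ε/D = 0.00233 → f = 0.02454 (Haaland)
Major: h_f = f(L/D)·V²/2g = 0.02454·2350·0.1173 = 6.764 m
Minor: ΣK = 2.10; h_m = ΣK·V²/2g = 0.2463 m
Total H_L = 6.764 + 0.2463 = 7.010 m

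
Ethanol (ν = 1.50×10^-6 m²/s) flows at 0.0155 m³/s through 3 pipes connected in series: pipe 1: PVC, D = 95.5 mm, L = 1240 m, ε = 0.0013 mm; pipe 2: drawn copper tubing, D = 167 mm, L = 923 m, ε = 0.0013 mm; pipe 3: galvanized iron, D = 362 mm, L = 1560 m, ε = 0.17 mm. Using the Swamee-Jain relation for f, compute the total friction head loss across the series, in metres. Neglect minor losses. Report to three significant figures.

Pipe 1: V = 2.164 m/s, Re = 1.38×10^5, ε/D = 1.36×10^-5, f = 0.01682, h_1 = f(L/D)V²/2g = 52.14 m
Pipe 2: V = 0.7076 m/s, Re = 7.88×10^4, ε/D = 7.78×10^-6, f = 0.01883, h_2 = f(L/D)V²/2g = 2.656 m
Pipe 3: V = 0.1506 m/s, Re = 3.63×10^4, ε/D = 4.70×10^-4, f = 0.02385, h_3 = f(L/D)V²/2g = 0.1188 m
Series → Q common, losses add: H = Σh = 54.91 m

H ≈ 54.9 m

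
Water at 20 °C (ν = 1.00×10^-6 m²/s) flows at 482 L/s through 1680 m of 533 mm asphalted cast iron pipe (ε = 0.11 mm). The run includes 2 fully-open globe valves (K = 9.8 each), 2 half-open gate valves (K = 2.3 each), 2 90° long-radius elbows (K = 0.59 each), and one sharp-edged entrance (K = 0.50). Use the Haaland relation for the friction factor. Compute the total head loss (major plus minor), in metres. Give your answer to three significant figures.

H_L ≈ 17.1 m

V = 4Q/(πD²) = 2.160 m/s; V²/2g = 0.2379 m
Re = 1.15×10^6, ε/D = 2.06×10^-4 → f = 0.01457 (Haaland)
Major: h_f = f(L/D)·V²/2g = 0.01457·3152·0.2379 = 10.92 m
Minor: ΣK = 25.9; h_m = ΣK·V²/2g = 6.156 m
Total H_L = 10.92 + 6.156 = 17.08 m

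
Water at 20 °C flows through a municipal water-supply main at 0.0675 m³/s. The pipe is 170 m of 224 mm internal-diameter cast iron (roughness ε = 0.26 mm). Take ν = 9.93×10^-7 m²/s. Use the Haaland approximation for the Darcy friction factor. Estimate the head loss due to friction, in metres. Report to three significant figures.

h_f ≈ 2.38 m

V = 4Q/(πD²) = 4·0.0675/(π·0.224²) = 1.713 m/s
Re = VD/ν = 1.713·0.224/9.93×10^-7 = 3.86×10^5 → turbulent
ε/D = 0.26/224 = 0.00116
Haaland: f = 0.02101
h_f = f(L/D)V²/(2g) = 0.02101·(170/0.224)·1.713²/(2·9.81) = 2.385 m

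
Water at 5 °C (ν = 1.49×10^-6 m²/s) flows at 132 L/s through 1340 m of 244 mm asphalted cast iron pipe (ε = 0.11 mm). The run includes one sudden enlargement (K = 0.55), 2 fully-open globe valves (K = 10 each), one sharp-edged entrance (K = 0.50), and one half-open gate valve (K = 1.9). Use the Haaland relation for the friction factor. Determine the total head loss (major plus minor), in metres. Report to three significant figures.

V = 4Q/(πD²) = 2.823 m/s; V²/2g = 0.4062 m
Re = 4.62×10^5, ε/D = 4.51×10^-4 → f = 0.01732 (Haaland)
Major: h_f = f(L/D)·V²/2g = 0.01732·5492·0.4062 = 38.64 m
Minor: ΣK = 22.9; h_m = ΣK·V²/2g = 9.322 m
Total H_L = 38.64 + 9.322 = 47.97 m

H_L ≈ 48.0 m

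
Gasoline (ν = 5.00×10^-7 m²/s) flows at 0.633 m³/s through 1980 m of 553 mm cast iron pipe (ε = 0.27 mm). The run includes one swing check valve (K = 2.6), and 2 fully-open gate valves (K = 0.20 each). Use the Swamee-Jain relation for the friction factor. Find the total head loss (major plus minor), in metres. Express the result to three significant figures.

V = 4Q/(πD²) = 2.636 m/s; V²/2g = 0.3540 m
Re = 2.91×10^6, ε/D = 4.88×10^-4 → f = 0.01685 (Swamee-Jain)
Major: h_f = f(L/D)·V²/2g = 0.01685·3580·0.3540 = 21.36 m
Minor: ΣK = 3.00; h_m = ΣK·V²/2g = 1.062 m
Total H_L = 21.36 + 1.062 = 22.42 m

H_L ≈ 22.4 m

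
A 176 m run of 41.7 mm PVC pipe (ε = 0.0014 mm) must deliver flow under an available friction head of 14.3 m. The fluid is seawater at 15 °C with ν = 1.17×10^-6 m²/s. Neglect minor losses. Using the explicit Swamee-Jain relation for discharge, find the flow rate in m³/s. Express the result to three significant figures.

Swamee-Jain (Type II): Q = -0.965·√(gD⁵h_f/L)·ln[ε/(3.7D) + √(3.17ν²L/(gD³h_f))]
√(gD⁵h_f/L) = √(9.81·0.0417⁵·14.3/176) = 3.170×10^-4
ε/(3.7D) = 9.07×10^-6; √(3.17ν²L/(gD³h_f)) = 2.74×10^-4
Q = -0.965·3.170×10^-4·ln(2.831×10^-4) = 0.002499 m³/s
Check: V = 1.83 m/s, Re = 6.52×10^4, f = 0.01973, h_f = 14.2 m ≈ 14.3 m ✓

Q ≈ 0.00250 m³/s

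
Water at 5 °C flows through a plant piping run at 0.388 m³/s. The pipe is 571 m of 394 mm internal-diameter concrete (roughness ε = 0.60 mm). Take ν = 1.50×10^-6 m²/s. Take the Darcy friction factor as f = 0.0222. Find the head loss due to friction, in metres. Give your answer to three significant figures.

h_f ≈ 16.6 m

V = 4Q/(πD²) = 4·0.388/(π·0.394²) = 3.182 m/s
h_f = f(L/D)V²/(2g) = 0.02220·(571/0.394)·3.182²/(2·9.81) = 16.61 m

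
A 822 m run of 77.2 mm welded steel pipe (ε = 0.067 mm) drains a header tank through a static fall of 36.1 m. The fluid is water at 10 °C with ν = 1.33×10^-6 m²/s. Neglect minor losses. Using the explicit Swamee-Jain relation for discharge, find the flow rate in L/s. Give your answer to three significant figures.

Q ≈ 8.20 L/s

Swamee-Jain (Type II): Q = -0.965·√(gD⁵h_f/L)·ln[ε/(3.7D) + √(3.17ν²L/(gD³h_f))]
√(gD⁵h_f/L) = √(9.81·0.0772⁵·36.1/822) = 0.001087
ε/(3.7D) = 2.35×10^-4; √(3.17ν²L/(gD³h_f)) = 1.68×10^-4
Q = -0.965·0.001087·ln(4.028×10^-4) = 0.008199 m³/s
Check: V = 1.75 m/s, Re = 1.02×10^5, f = 0.02184, h_f = 36.4 m ≈ 36.1 m ✓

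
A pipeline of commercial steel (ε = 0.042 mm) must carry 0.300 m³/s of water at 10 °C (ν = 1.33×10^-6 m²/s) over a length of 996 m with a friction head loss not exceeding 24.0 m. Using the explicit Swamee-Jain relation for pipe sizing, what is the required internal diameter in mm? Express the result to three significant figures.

D ≈ 340 mm

Swamee-Jain (Type III): D = 0.66·[ε^1.25·(LQ²/(gh_f))^4.75 + ν·Q^9.4·(L/(gh_f))^5.2]^0.04
LQ²/(gh_f) = 0.3807; L/(gh_f) = 4.230
Term 1 = ε^1.25·(…)^4.75 = 3.44×10^-8; Term 2 = ν·Q^9.4·(…)^5.2 = 2.92×10^-8
D = 0.66·(3.44×10^-8 + 2.92×10^-8)^0.04 = 0.3402 m = 340 mm
Check: V = 3.30 m/s, Re = 8.44×10^5, f = 0.01403, h_f = 22.8 m ≈ 24.0 m ✓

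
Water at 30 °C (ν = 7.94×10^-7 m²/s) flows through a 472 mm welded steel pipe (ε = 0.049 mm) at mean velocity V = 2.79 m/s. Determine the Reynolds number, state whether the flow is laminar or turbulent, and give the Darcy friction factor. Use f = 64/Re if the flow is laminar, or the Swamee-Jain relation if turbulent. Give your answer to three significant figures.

Re ≈ 1.66×10^6; turbulent; f ≈ 0.0131

Re = VD/ν = 2.790·0.472/7.94×10^-7 = 1.66×10^6
Re > 4000 → turbulent; ε/D = 1.04×10^-4
Swamee-Jain: f = 0.01308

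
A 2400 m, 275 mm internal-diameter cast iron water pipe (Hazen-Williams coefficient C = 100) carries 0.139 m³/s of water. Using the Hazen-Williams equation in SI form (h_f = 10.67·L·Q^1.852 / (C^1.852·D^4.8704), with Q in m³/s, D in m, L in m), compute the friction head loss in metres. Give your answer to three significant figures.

h_f = 10.67·2400·0.139^1.852 / (100^1.852·0.275^4.8704) = 70.46 m

h_f ≈ 70.5 m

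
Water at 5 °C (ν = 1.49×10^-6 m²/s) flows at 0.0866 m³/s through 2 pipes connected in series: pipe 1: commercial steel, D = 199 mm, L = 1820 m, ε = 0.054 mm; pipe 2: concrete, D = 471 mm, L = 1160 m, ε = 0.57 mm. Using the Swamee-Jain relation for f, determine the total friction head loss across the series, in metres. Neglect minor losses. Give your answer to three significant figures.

H ≈ 60.4 m

Pipe 1: V = 2.784 m/s, Re = 3.72×10^5, ε/D = 2.71×10^-4, f = 0.01653, h_1 = f(L/D)V²/2g = 59.72 m
Pipe 2: V = 0.4970 m/s, Re = 1.57×10^5, ε/D = 0.00121, f = 0.02229, h_2 = f(L/D)V²/2g = 0.6913 m
Series → Q common, losses add: H = Σh = 60.41 m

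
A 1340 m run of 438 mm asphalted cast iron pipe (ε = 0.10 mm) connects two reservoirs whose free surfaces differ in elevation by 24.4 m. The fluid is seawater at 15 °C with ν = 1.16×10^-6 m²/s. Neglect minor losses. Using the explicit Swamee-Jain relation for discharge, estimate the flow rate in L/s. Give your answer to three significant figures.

Q ≈ 489 L/s

Swamee-Jain (Type II): Q = -0.965·√(gD⁵h_f/L)·ln[ε/(3.7D) + √(3.17ν²L/(gD³h_f))]
√(gD⁵h_f/L) = √(9.81·0.438⁵·24.4/1340) = 0.05366
ε/(3.7D) = 6.17×10^-5; √(3.17ν²L/(gD³h_f)) = 1.69×10^-5
Q = -0.965·0.05366·ln(7.856×10^-5) = 0.4894 m³/s
Check: V = 3.25 m/s, Re = 1.23×10^6, f = 0.01492, h_f = 24.6 m ≈ 24.4 m ✓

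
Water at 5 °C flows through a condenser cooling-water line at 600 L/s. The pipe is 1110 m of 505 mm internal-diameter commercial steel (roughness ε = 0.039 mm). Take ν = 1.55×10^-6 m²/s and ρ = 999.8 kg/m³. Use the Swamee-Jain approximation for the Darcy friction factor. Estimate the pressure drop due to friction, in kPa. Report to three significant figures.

Δp ≈ 130 kPa

V = 4Q/(πD²) = 4·0.600/(π·0.505²) = 2.996 m/s
Re = VD/ν = 2.996·0.505/1.55×10^-6 = 9.76×10^5 → turbulent
ε/D = 0.039/505 = 7.72×10^-5
Swamee-Jain: f = 0.01319
h_f = f(L/D)V²/(2g) = 0.01319·(1110/0.505)·2.996²/(2·9.81) = 13.26 m
Δp = ρg·h_f = 999.8·9.81·13.26 = 130.0 kPa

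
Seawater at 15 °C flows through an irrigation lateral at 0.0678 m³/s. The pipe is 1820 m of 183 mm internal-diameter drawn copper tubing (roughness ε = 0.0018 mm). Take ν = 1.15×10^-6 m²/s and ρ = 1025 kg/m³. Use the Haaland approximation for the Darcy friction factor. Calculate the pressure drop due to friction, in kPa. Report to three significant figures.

Δp ≈ 462 kPa

V = 4Q/(πD²) = 4·0.0678/(π·0.183²) = 2.578 m/s
Re = VD/ν = 2.578·0.183/1.15×10^-6 = 4.10×10^5 → turbulent
ε/D = 0.0018/183 = 9.84×10^-6
Haaland: f = 0.01363
h_f = f(L/D)V²/(2g) = 0.01363·(1820/0.183)·2.578²/(2·9.81) = 45.93 m
Δp = ρg·h_f = 1025·9.81·45.93 = 461.8 kPa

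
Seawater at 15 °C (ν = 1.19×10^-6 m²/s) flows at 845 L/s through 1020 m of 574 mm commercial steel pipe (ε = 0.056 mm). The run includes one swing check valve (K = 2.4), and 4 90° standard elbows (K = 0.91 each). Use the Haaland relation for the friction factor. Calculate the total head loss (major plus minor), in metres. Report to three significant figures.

V = 4Q/(πD²) = 3.265 m/s; V²/2g = 0.5435 m
Re = 1.58×10^6, ε/D = 9.76×10^-5 → f = 0.01287 (Haaland)
Major: h_f = f(L/D)·V²/2g = 0.01287·1777·0.5435 = 12.43 m
Minor: ΣK = 6.04; h_m = ΣK·V²/2g = 3.283 m
Total H_L = 12.43 + 3.283 = 15.71 m

H_L ≈ 15.7 m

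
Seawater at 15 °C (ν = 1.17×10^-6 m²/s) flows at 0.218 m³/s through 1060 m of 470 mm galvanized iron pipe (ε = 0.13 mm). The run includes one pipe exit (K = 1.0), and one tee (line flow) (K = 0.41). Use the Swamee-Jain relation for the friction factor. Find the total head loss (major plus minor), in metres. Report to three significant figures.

H_L ≈ 3.05 m

V = 4Q/(πD²) = 1.257 m/s; V²/2g = 0.08047 m
Re = 5.05×10^5, ε/D = 2.77×10^-4 → f = 0.01617 (Swamee-Jain)
Major: h_f = f(L/D)·V²/2g = 0.01617·2255·0.08047 = 2.935 m
Minor: ΣK = 1.41; h_m = ΣK·V²/2g = 0.1135 m
Total H_L = 2.935 + 0.1135 = 3.049 m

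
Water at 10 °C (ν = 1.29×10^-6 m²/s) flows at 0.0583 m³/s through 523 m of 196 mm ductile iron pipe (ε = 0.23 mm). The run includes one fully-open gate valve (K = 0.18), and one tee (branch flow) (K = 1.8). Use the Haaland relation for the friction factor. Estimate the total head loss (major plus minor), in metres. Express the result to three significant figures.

V = 4Q/(πD²) = 1.932 m/s; V²/2g = 0.1903 m
Re = 2.94×10^5, ε/D = 0.00117 → f = 0.02124 (Haaland)
Major: h_f = f(L/D)·V²/2g = 0.02124·2668·0.1903 = 10.79 m
Minor: ΣK = 1.98; h_m = ΣK·V²/2g = 0.3768 m
Total H_L = 10.79 + 0.3768 = 11.16 m

H_L ≈ 11.2 m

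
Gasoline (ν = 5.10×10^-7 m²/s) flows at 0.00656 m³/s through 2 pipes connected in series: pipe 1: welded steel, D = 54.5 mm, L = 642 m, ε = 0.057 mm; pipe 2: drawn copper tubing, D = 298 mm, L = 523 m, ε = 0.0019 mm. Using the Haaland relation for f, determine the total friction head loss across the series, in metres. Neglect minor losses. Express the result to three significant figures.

H ≈ 98.4 m

Pipe 1: V = 2.812 m/s, Re = 3.01×10^5, ε/D = 0.00105, f = 0.02071, h_1 = f(L/D)V²/2g = 98.34 m
Pipe 2: V = 0.09405 m/s, Re = 5.50×10^4, ε/D = 6.38×10^-6, f = 0.02029, h_2 = f(L/D)V²/2g = 0.01606 m
Series → Q common, losses add: H = Σh = 98.36 m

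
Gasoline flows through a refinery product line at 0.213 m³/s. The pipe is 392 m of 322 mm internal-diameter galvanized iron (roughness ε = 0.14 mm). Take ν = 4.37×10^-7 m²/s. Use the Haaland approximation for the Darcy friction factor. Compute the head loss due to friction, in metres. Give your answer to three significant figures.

V = 4Q/(πD²) = 4·0.213/(π·0.322²) = 2.616 m/s
Re = VD/ν = 2.616·0.322/4.37×10^-7 = 1.93×10^6 → turbulent
ε/D = 0.14/322 = 4.35×10^-4
Haaland: f = 0.01648
h_f = f(L/D)V²/(2g) = 0.01648·(392/0.322)·2.616²/(2·9.81) = 6.995 m

h_f ≈ 7.00 m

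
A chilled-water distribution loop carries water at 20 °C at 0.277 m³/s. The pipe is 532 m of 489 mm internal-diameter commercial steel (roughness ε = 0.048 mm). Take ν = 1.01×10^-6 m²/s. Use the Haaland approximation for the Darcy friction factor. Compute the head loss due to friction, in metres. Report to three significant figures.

h_f ≈ 1.65 m

V = 4Q/(πD²) = 4·0.277/(π·0.489²) = 1.475 m/s
Re = VD/ν = 1.475·0.489/1.01×10^-6 = 7.14×10^5 → turbulent
ε/D = 0.048/489 = 9.82×10^-5
Haaland: f = 0.01371
h_f = f(L/D)V²/(2g) = 0.01371·(532/0.489)·1.475²/(2·9.81) = 1.654 m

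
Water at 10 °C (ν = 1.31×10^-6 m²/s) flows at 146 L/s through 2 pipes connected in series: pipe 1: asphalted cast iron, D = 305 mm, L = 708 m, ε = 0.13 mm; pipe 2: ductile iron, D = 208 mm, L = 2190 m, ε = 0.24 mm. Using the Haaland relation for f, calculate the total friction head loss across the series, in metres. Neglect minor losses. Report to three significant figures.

Pipe 1: V = 1.998 m/s, Re = 4.65×10^5, ε/D = 4.26×10^-4, f = 0.01715, h_1 = f(L/D)V²/2g = 8.104 m
Pipe 2: V = 4.297 m/s, Re = 6.82×10^5, ε/D = 0.00115, f = 0.02073, h_2 = f(L/D)V²/2g = 205.4 m
Series → Q common, losses add: H = Σh = 213.5 m

H ≈ 213 m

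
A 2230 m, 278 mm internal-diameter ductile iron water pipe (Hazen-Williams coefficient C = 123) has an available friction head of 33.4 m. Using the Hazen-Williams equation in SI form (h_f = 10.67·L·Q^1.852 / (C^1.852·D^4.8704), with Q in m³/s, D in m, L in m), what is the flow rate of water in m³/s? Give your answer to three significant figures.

Rearranging: Q = [h_f·C^1.852·D^4.8704 / (10.67·L)]^(1/1.852)
Q = [33.4·123^1.852·0.278^4.8704 / (10.67·2230)]^0.540 = 0.1223 m³/s

Q ≈ 0.122 m³/s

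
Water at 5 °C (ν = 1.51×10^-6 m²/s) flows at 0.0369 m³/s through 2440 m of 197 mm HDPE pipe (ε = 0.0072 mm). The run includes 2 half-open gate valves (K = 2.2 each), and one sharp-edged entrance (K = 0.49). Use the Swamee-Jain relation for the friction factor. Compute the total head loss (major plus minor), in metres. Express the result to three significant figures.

V = 4Q/(πD²) = 1.211 m/s; V²/2g = 0.07470 m
Re = 1.58×10^5, ε/D = 3.65×10^-5 → f = 0.01656 (Swamee-Jain)
Major: h_f = f(L/D)·V²/2g = 0.01656·12386·0.07470 = 15.32 m
Minor: ΣK = 4.89; h_m = ΣK·V²/2g = 0.3653 m
Total H_L = 15.32 + 0.3653 = 15.69 m

H_L ≈ 15.7 m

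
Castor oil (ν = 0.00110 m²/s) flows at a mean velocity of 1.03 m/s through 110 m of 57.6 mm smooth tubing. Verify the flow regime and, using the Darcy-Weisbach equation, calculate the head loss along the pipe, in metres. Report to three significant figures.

h_f ≈ 123 m

Re = VD/ν = 1.03·0.05760/0.00110 = 53.9 → laminar (Re < 2300)
f = 64/Re = 1.187
h_f = f(L/D)V²/(2g) = 1.187·(110/0.05760)·1.03²/(2·9.81) = 122.5 m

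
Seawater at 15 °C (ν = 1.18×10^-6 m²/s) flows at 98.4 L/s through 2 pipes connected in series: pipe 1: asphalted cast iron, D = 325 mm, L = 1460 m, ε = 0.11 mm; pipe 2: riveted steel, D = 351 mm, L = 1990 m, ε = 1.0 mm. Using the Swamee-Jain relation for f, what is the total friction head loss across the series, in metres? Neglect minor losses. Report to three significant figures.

H ≈ 13.4 m

Pipe 1: V = 1.186 m/s, Re = 3.27×10^5, ε/D = 3.38×10^-4, f = 0.01720, h_1 = f(L/D)V²/2g = 5.541 m
Pipe 2: V = 1.017 m/s, Re = 3.02×10^5, ε/D = 0.00285, f = 0.02640, h_2 = f(L/D)V²/2g = 7.889 m
Series → Q common, losses add: H = Σh = 13.43 m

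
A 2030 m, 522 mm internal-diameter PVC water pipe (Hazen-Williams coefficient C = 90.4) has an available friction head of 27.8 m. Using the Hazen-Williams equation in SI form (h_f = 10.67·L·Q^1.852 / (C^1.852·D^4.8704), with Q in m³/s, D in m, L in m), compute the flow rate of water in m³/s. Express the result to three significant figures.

Rearranging: Q = [h_f·C^1.852·D^4.8704 / (10.67·L)]^(1/1.852)
Q = [27.8·90.4^1.852·0.522^4.8704 / (10.67·2030)]^0.540 = 0.4491 m³/s

Q ≈ 0.449 m³/s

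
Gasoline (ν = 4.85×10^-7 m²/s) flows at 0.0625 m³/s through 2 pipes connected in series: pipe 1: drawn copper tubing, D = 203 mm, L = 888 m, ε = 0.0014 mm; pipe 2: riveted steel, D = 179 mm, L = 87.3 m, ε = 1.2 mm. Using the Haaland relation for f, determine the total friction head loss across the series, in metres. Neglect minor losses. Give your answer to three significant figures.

Pipe 1: V = 1.931 m/s, Re = 8.08×10^5, ε/D = 6.90×10^-6, f = 0.01212, h_1 = f(L/D)V²/2g = 10.07 m
Pipe 2: V = 2.484 m/s, Re = 9.17×10^5, ε/D = 0.00670, f = 0.03340, h_2 = f(L/D)V²/2g = 5.121 m
Series → Q common, losses add: H = Σh = 15.20 m

H ≈ 15.2 m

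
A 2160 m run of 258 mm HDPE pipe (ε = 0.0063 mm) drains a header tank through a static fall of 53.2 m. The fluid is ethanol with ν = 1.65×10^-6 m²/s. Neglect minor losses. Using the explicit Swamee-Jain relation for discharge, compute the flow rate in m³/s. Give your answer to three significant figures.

Q ≈ 0.158 m³/s

Swamee-Jain (Type II): Q = -0.965·√(gD⁵h_f/L)·ln[ε/(3.7D) + √(3.17ν²L/(gD³h_f))]
√(gD⁵h_f/L) = √(9.81·0.258⁵·53.2/2160) = 0.01662
ε/(3.7D) = 6.60×10^-6; √(3.17ν²L/(gD³h_f)) = 4.56×10^-5
Q = -0.965·0.01662·ln(5.221×10^-5) = 0.1581 m³/s
Check: V = 3.02 m/s, Re = 4.73×10^5, f = 0.01359, h_f = 53.1 m ≈ 53.2 m ✓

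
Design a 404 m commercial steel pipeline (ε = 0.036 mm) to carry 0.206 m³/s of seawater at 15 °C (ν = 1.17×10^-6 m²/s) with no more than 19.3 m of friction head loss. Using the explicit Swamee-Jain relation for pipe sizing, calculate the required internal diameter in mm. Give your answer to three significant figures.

Swamee-Jain (Type III): D = 0.66·[ε^1.25·(LQ²/(gh_f))^4.75 + ν·Q^9.4·(L/(gh_f))^5.2]^0.04
LQ²/(gh_f) = 0.09055; L/(gh_f) = 2.134
Term 1 = ε^1.25·(…)^4.75 = 3.09×10^-11; Term 2 = ν·Q^9.4·(…)^5.2 = 2.14×10^-11
D = 0.66·(3.09×10^-11 + 2.14×10^-11)^0.04 = 0.2560 m = 256 mm
Check: V = 4.00 m/s, Re = 8.76×10^5, f = 0.01420, h_f = 18.3 m ≈ 19.3 m ✓

D ≈ 256 mm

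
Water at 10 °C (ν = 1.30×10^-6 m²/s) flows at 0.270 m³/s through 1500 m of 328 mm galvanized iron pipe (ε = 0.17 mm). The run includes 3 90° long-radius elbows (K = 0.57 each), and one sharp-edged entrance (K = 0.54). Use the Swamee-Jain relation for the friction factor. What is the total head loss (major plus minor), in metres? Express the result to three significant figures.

H_L ≈ 42.9 m

V = 4Q/(πD²) = 3.195 m/s; V²/2g = 0.5204 m
Re = 8.06×10^5, ε/D = 5.18×10^-4 → f = 0.01754 (Swamee-Jain)
Major: h_f = f(L/D)·V²/2g = 0.01754·4573·0.5204 = 41.75 m
Minor: ΣK = 2.25; h_m = ΣK·V²/2g = 1.171 m
Total H_L = 41.75 + 1.171 = 42.92 m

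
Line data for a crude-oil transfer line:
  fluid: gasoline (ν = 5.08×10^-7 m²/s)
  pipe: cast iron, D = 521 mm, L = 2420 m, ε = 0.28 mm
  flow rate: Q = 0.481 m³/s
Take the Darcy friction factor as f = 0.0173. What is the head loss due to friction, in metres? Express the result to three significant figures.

h_f ≈ 20.8 m

V = 4Q/(πD²) = 4·0.481/(π·0.521²) = 2.256 m/s
h_f = f(L/D)V²/(2g) = 0.01730·(2420/0.521)·2.256²/(2·9.81) = 20.85 m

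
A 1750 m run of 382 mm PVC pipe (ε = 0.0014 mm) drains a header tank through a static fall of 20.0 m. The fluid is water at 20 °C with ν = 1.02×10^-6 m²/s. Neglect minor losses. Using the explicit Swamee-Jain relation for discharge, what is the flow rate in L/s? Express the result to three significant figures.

Q ≈ 310 L/s

Swamee-Jain (Type II): Q = -0.965·√(gD⁵h_f/L)·ln[ε/(3.7D) + √(3.17ν²L/(gD³h_f))]
√(gD⁵h_f/L) = √(9.81·0.382⁵·20.0/1750) = 0.03020
ε/(3.7D) = 9.91×10^-7; √(3.17ν²L/(gD³h_f)) = 2.30×10^-5
Q = -0.965·0.03020·ln(2.396×10^-5) = 0.3100 m³/s
Check: V = 2.71 m/s, Re = 1.01×10^6, f = 0.01167, h_f = 19.9 m ≈ 20.0 m ✓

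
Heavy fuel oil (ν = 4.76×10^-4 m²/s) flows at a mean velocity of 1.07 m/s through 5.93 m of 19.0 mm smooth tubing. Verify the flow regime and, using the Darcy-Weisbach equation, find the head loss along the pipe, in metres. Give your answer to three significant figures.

h_f ≈ 27.3 m

Re = VD/ν = 1.07·0.01900/4.76×10^-4 = 42.7 → laminar (Re < 2300)
f = 64/Re = 1.498
h_f = f(L/D)V²/(2g) = 1.498·(5.93/0.01900)·1.07²/(2·9.81) = 27.29 m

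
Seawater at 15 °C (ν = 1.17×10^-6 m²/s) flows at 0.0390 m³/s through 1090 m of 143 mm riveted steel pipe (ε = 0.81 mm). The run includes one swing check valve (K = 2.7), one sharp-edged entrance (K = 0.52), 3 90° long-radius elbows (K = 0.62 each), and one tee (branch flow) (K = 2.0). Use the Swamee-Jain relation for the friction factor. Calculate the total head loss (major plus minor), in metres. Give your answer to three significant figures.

H_L ≈ 75.4 m

V = 4Q/(πD²) = 2.428 m/s; V²/2g = 0.3005 m
Re = 2.97×10^5, ε/D = 0.00566 → f = 0.03198 (Swamee-Jain)
Major: h_f = f(L/D)·V²/2g = 0.03198·7622·0.3005 = 73.25 m
Minor: ΣK = 7.08; h_m = ΣK·V²/2g = 2.128 m
Total H_L = 73.25 + 2.128 = 75.38 m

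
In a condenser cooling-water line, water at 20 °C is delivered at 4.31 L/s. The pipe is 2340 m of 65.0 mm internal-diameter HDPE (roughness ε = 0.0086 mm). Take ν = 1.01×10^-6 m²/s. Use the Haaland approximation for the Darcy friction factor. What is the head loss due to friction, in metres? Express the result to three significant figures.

h_f ≈ 58.9 m

V = 4Q/(πD²) = 4·0.00431/(π·0.0650²) = 1.299 m/s
Re = VD/ν = 1.299·0.0650/1.01×10^-6 = 8.36×10^4 → turbulent
ε/D = 0.0086/65.0 = 1.32×10^-4
Haaland: f = 0.01904
h_f = f(L/D)V²/(2g) = 0.01904·(2340/0.0650)·1.299²/(2·9.81) = 58.94 m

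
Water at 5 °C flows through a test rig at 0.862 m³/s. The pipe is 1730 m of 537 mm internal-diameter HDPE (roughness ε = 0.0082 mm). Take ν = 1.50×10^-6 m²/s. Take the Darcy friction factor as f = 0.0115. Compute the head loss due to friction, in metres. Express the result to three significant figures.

V = 4Q/(πD²) = 4·0.862/(π·0.537²) = 3.806 m/s
h_f = f(L/D)V²/(2g) = 0.01150·(1730/0.537)·3.806²/(2·9.81) = 27.35 m

h_f ≈ 27.4 m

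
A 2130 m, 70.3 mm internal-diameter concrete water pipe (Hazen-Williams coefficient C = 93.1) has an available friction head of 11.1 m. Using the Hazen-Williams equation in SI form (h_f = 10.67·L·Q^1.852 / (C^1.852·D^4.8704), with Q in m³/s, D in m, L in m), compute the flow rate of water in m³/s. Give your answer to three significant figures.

Rearranging: Q = [h_f·C^1.852·D^4.8704 / (10.67·L)]^(1/1.852)
Q = [11.1·93.1^1.852·0.0703^4.8704 / (10.67·2130)]^0.540 = 0.001408 m³/s

Q ≈ 0.00141 m³/s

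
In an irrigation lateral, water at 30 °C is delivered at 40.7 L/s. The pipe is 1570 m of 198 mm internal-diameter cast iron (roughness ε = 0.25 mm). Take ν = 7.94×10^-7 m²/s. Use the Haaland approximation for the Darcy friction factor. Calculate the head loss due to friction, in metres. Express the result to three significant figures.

V = 4Q/(πD²) = 4·0.0407/(π·0.198²) = 1.322 m/s
Re = VD/ν = 1.322·0.198/7.94×10^-7 = 3.30×10^5 → turbulent
ε/D = 0.25/198 = 0.00126
Haaland: f = 0.02150
h_f = f(L/D)V²/(2g) = 0.02150·(1570/0.198)·1.322²/(2·9.81) = 15.18 m

h_f ≈ 15.2 m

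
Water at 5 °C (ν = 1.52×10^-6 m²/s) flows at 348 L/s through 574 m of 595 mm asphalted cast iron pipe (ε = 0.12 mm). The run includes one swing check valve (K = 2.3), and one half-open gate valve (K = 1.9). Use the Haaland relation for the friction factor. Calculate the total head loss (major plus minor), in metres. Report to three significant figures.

V = 4Q/(πD²) = 1.252 m/s; V²/2g = 0.07984 m
Re = 4.90×10^5, ε/D = 2.02×10^-4 → f = 0.01533 (Haaland)
Major: h_f = f(L/D)·V²/2g = 0.01533·964.7·0.07984 = 1.181 m
Minor: ΣK = 4.20; h_m = ΣK·V²/2g = 0.3353 m
Total H_L = 1.181 + 0.3353 = 1.516 m

H_L ≈ 1.52 m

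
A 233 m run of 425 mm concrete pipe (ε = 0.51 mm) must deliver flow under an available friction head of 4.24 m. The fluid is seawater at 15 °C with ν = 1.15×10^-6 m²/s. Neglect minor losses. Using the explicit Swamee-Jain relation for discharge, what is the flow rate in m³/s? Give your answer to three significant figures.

Q ≈ 0.383 m³/s

Swamee-Jain (Type II): Q = -0.965·√(gD⁵h_f/L)·ln[ε/(3.7D) + √(3.17ν²L/(gD³h_f))]
√(gD⁵h_f/L) = √(9.81·0.425⁵·4.24/233) = 0.04975
ε/(3.7D) = 3.24×10^-4; √(3.17ν²L/(gD³h_f)) = 1.75×10^-5
Q = -0.965·0.04975·ln(3.418×10^-4) = 0.3832 m³/s
Check: V = 2.70 m/s, Re = 9.98×10^5, f = 0.02089, h_f = 4.26 m ≈ 4.24 m ✓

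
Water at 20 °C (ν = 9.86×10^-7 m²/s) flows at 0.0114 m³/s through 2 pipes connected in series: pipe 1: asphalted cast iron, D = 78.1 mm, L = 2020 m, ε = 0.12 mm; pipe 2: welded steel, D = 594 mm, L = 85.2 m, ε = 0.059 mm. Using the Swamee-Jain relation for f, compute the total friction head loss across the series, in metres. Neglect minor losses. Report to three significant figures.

H ≈ 173 m

Pipe 1: V = 2.380 m/s, Re = 1.88×10^5, ε/D = 0.00154, f = 0.02316, h_1 = f(L/D)V²/2g = 172.9 m
Pipe 2: V = 0.04114 m/s, Re = 2.48×10^4, ε/D = 9.93×10^-5, f = 0.02475, h_2 = f(L/D)V²/2g = 3.063×10^-4 m
Series → Q common, losses add: H = Σh = 172.9 m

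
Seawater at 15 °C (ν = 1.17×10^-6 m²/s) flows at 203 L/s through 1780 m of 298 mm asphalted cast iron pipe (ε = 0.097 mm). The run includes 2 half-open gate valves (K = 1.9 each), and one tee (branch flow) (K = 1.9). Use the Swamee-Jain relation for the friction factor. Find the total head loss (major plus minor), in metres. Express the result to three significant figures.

H_L ≈ 44.2 m

V = 4Q/(πD²) = 2.911 m/s; V²/2g = 0.4318 m
Re = 7.41×10^5, ε/D = 3.26×10^-4 → f = 0.01620 (Swamee-Jain)
Major: h_f = f(L/D)·V²/2g = 0.01620·5973·0.4318 = 41.78 m
Minor: ΣK = 5.70; h_m = ΣK·V²/2g = 2.461 m
Total H_L = 41.78 + 2.461 = 44.24 m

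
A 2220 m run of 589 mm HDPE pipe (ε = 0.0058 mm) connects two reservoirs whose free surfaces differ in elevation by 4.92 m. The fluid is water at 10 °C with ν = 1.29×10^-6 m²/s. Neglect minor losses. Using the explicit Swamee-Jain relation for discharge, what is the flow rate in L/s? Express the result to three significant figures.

Swamee-Jain (Type II): Q = -0.965·√(gD⁵h_f/L)·ln[ε/(3.7D) + √(3.17ν²L/(gD³h_f))]
√(gD⁵h_f/L) = √(9.81·0.589⁵·4.92/2220) = 0.03926
ε/(3.7D) = 2.66×10^-6; √(3.17ν²L/(gD³h_f)) = 3.45×10^-5
Q = -0.965·0.03926·ln(3.712×10^-5) = 0.3865 m³/s
Check: V = 1.42 m/s, Re = 6.48×10^5, f = 0.01269, h_f = 4.90 m ≈ 4.92 m ✓

Q ≈ 386 L/s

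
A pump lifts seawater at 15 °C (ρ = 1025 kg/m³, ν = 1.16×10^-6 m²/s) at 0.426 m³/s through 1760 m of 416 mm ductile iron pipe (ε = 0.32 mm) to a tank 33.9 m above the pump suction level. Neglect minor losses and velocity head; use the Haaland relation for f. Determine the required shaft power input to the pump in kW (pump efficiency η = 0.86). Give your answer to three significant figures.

V = 4Q/(πD²) = 3.134 m/s; Re = 1.12×10^6; ε/D = 7.69×10^-4; f = 0.01876
h_f = f(L/D)V²/2g = 39.75 m
Total head H = z + h_f = 33.9 + 39.75 = 73.65 m
P_hyd = ρgQH = 1025·9.81·0.426·73.65 = 315.5 kW
P_shaft = P_hyd/η = 315.5/0.86 = 366.8 kW

P_shaft ≈ 367 kW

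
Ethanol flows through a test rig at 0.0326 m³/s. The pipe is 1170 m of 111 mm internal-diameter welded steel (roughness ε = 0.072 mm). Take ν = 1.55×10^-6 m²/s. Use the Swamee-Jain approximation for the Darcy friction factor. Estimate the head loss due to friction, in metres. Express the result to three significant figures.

V = 4Q/(πD²) = 4·0.0326/(π·0.111²) = 3.369 m/s
Re = VD/ν = 3.369·0.111/1.55×10^-6 = 2.41×10^5 → turbulent
ε/D = 0.072/111 = 6.49×10^-4
Swamee-Jain: f = 0.01941
h_f = f(L/D)V²/(2g) = 0.01941·(1170/0.111)·3.369²/(2·9.81) = 118.3 m

h_f ≈ 118 m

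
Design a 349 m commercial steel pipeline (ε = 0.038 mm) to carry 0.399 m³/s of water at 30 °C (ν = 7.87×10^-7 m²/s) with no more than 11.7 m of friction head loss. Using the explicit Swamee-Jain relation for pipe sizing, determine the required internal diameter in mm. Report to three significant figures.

D ≈ 351 mm

Swamee-Jain (Type III): D = 0.66·[ε^1.25·(LQ²/(gh_f))^4.75 + ν·Q^9.4·(L/(gh_f))^5.2]^0.04
LQ²/(gh_f) = 0.4841; L/(gh_f) = 3.041
Term 1 = ε^1.25·(…)^4.75 = 9.51×10^-8; Term 2 = ν·Q^9.4·(…)^5.2 = 4.53×10^-8
D = 0.66·(9.51×10^-8 + 4.53×10^-8)^0.04 = 0.3511 m = 351 mm
Check: V = 4.12 m/s, Re = 1.84×10^6, f = 0.01308, h_f = 11.3 m ≈ 11.7 m ✓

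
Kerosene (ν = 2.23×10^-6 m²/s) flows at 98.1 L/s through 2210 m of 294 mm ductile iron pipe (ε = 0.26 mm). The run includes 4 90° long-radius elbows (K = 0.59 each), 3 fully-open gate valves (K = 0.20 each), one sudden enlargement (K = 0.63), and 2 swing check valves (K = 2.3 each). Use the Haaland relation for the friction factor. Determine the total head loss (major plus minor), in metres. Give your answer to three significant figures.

H_L ≈ 17.3 m

V = 4Q/(πD²) = 1.445 m/s; V²/2g = 0.1064 m
Re = 1.91×10^5, ε/D = 8.84×10^-4 → f = 0.02050 (Haaland)
Major: h_f = f(L/D)·V²/2g = 0.02050·7517·0.1064 = 16.40 m
Minor: ΣK = 8.19; h_m = ΣK·V²/2g = 0.8717 m
Total H_L = 16.40 + 0.8717 = 17.27 m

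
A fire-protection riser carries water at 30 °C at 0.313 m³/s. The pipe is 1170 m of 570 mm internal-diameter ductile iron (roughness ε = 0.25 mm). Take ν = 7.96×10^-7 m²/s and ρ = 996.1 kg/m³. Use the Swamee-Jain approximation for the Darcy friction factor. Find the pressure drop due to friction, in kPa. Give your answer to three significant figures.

V = 4Q/(πD²) = 4·0.313/(π·0.570²) = 1.227 m/s
Re = VD/ν = 1.227·0.570/7.96×10^-7 = 8.78×10^5 → turbulent
ε/D = 0.25/570 = 4.39×10^-4
Swamee-Jain: f = 0.01695
h_f = f(L/D)V²/(2g) = 0.01695·(1170/0.570)·1.227²/(2·9.81) = 2.667 m
Δp = ρg·h_f = 996.1·9.81·2.667 = 26.06 kPa

Δp ≈ 26.1 kPa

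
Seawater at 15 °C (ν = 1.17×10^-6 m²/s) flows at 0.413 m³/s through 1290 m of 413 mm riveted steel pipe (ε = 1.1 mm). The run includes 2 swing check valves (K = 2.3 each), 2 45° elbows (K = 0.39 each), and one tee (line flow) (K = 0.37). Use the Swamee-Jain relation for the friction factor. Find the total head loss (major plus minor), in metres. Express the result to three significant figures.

V = 4Q/(πD²) = 3.083 m/s; V²/2g = 0.4844 m
Re = 1.09×10^6, ε/D = 0.00266 → f = 0.02552 (Swamee-Jain)
Major: h_f = f(L/D)·V²/2g = 0.02552·3123·0.4844 = 38.61 m
Minor: ΣK = 5.75; h_m = ΣK·V²/2g = 2.785 m
Total H_L = 38.61 + 2.785 = 41.39 m

H_L ≈ 41.4 m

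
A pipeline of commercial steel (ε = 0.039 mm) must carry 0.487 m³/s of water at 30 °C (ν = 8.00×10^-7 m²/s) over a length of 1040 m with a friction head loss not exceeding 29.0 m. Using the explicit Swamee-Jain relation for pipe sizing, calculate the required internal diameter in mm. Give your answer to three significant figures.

D ≈ 393 mm

Swamee-Jain (Type III): D = 0.66·[ε^1.25·(LQ²/(gh_f))^4.75 + ν·Q^9.4·(L/(gh_f))^5.2]^0.04
LQ²/(gh_f) = 0.8670; L/(gh_f) = 3.656
Term 1 = ε^1.25·(…)^4.75 = 1.56×10^-6; Term 2 = ν·Q^9.4·(…)^5.2 = 7.82×10^-7
D = 0.66·(1.56×10^-6 + 7.82×10^-7)^0.04 = 0.3930 m = 393 mm
Check: V = 4.02 m/s, Re = 1.97×10^6, f = 0.01288, h_f = 28.0 m ≈ 29.0 m ✓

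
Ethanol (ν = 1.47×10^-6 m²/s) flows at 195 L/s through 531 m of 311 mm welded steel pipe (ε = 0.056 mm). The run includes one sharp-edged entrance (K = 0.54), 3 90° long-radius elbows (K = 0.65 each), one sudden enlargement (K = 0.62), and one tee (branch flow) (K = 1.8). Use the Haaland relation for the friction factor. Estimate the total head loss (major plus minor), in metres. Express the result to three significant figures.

H_L ≈ 10.2 m

V = 4Q/(πD²) = 2.567 m/s; V²/2g = 0.3359 m
Re = 5.43×10^5, ε/D = 1.80×10^-4 → f = 0.01499 (Haaland)
Major: h_f = f(L/D)·V²/2g = 0.01499·1707·0.3359 = 8.597 m
Minor: ΣK = 4.91; h_m = ΣK·V²/2g = 1.649 m
Total H_L = 8.597 + 1.649 = 10.25 m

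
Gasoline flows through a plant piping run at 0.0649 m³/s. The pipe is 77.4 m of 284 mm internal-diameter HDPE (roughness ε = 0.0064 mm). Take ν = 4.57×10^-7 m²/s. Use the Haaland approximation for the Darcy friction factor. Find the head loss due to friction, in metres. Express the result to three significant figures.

h_f ≈ 0.187 m

V = 4Q/(πD²) = 4·0.0649/(π·0.284²) = 1.025 m/s
Re = VD/ν = 1.025·0.284/4.57×10^-7 = 6.37×10^5 → turbulent
ε/D = 0.0064/284 = 2.25×10^-5
Haaland: f = 0.01283
h_f = f(L/D)V²/(2g) = 0.01283·(77.4/0.284)·1.025²/(2·9.81) = 0.1871 m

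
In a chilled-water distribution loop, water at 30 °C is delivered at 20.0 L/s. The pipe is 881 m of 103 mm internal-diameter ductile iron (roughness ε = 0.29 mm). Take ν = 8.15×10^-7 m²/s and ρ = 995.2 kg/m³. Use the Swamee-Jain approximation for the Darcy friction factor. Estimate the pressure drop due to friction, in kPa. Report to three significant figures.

Δp ≈ 645 kPa

V = 4Q/(πD²) = 4·0.0200/(π·0.103²) = 2.400 m/s
Re = VD/ν = 2.400·0.103/8.15×10^-7 = 3.03×10^5 → turbulent
ε/D = 0.29/103 = 0.00282
Swamee-Jain: f = 0.02632
h_f = f(L/D)V²/(2g) = 0.02632·(881/0.103)·2.400²/(2·9.81) = 66.10 m
Δp = ρg·h_f = 995.2·9.81·66.10 = 645.4 kPa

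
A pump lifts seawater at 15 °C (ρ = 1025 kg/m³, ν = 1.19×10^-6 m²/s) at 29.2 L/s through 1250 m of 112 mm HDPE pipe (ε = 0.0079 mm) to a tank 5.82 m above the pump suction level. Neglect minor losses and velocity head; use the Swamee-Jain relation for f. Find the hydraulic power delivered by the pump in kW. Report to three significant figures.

V = 4Q/(πD²) = 2.964 m/s; Re = 2.79×10^5; ε/D = 7.05×10^-5; f = 0.01532
h_f = f(L/D)V²/2g = 76.53 m
Total head H = z + h_f = 5.82 + 76.53 = 82.35 m
P_hyd = ρgQH = 1025·9.81·0.0292·82.35 = 24.18 kW

P_hyd ≈ 24.2 kW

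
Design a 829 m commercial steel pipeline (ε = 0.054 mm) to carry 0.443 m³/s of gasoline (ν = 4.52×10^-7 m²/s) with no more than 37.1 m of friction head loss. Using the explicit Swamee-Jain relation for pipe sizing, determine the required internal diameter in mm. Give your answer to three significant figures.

Swamee-Jain (Type III): D = 0.66·[ε^1.25·(LQ²/(gh_f))^4.75 + ν·Q^9.4·(L/(gh_f))^5.2]^0.04
LQ²/(gh_f) = 0.4470; L/(gh_f) = 2.278
Term 1 = ε^1.25·(…)^4.75 = 1.01×10^-7; Term 2 = ν·Q^9.4·(…)^5.2 = 1.55×10^-8
D = 0.66·(1.01×10^-7 + 1.55×10^-8)^0.04 = 0.3485 m = 349 mm
Check: V = 4.64 m/s, Re = 3.58×10^6, f = 0.01347, h_f = 35.2 m ≈ 37.1 m ✓

D ≈ 349 mm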